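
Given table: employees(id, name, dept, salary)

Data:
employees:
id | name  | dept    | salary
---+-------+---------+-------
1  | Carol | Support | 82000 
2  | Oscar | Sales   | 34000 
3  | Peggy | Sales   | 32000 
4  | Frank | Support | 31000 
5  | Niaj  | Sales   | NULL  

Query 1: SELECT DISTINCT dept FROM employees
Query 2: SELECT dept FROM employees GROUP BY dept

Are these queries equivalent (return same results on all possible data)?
Yes, equivalent

Both queries return: [('Sales',), ('Support',)]

Reason: Both get unique depts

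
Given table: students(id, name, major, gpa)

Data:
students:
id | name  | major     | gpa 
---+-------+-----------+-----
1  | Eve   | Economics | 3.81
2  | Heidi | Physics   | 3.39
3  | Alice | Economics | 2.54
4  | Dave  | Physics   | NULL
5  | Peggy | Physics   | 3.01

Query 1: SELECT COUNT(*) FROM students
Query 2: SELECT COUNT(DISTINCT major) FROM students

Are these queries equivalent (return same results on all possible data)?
No, not equivalent

Query 1 returns: [(5,)]
Query 2 returns: [(2,)]

Reason: COUNT(*) counts rows, COUNT(DISTINCT major) counts unique majors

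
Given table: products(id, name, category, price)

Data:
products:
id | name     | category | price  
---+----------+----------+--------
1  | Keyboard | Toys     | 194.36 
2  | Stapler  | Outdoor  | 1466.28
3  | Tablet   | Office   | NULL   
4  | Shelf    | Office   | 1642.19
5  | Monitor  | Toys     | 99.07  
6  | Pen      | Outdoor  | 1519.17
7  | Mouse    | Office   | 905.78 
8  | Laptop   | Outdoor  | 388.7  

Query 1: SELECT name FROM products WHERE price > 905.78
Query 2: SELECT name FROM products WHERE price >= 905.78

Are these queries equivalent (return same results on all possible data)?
No, not equivalent

Query 1 returns: [('Stapler',), ('Shelf',), ('Pen',)]
Query 2 returns: [('Stapler',), ('Shelf',), ('Pen',), ('Mouse',)]

Reason: > vs >= gives different results when price = 905.78 exists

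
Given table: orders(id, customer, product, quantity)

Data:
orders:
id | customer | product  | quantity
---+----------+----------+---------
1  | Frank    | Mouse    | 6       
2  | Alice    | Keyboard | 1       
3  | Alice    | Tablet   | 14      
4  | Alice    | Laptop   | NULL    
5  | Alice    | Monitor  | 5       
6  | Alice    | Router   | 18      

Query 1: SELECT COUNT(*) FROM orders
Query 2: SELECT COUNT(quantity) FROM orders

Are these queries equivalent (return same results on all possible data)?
No, not equivalent

Query 1 returns: [(6,)]
Query 2 returns: [(5,)]

Reason: COUNT(*) includes NULLs, COUNT(column) excludes them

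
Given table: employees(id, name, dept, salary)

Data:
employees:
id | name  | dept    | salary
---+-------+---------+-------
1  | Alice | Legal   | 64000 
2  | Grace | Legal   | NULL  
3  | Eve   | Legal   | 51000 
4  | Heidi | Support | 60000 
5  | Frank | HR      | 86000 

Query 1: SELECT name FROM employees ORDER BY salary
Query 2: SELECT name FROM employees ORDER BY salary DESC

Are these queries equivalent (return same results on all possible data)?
No, not equivalent

Query 1 returns: [('Grace',), ('Eve',), ('Heidi',), ('Alice',), ('Frank',)]
Query 2 returns: [('Frank',), ('Alice',), ('Heidi',), ('Eve',), ('Grace',)]

Reason: ASC vs DESC gives opposite ordering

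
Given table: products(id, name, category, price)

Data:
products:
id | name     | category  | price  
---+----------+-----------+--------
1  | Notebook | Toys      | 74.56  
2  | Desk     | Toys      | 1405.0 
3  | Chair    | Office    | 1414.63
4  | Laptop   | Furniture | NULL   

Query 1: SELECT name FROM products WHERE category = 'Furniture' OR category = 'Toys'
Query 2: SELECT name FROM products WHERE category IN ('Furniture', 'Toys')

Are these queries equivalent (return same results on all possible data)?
Yes, equivalent

Both queries return: [('Desk',), ('Laptop',), ('Notebook',)]

Reason: OR vs IN are equivalent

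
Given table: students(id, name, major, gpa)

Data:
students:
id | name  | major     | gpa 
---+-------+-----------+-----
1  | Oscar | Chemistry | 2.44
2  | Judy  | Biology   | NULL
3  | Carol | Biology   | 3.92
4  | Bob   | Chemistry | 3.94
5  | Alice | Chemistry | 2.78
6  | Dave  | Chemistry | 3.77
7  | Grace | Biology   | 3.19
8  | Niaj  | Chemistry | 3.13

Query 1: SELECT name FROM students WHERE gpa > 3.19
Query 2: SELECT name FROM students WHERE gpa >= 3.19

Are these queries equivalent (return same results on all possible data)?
No, not equivalent

Query 1 returns: [('Carol',), ('Bob',), ('Dave',)]
Query 2 returns: [('Carol',), ('Bob',), ('Dave',), ('Grace',)]

Reason: > vs >= gives different results when gpa = 3.19 exists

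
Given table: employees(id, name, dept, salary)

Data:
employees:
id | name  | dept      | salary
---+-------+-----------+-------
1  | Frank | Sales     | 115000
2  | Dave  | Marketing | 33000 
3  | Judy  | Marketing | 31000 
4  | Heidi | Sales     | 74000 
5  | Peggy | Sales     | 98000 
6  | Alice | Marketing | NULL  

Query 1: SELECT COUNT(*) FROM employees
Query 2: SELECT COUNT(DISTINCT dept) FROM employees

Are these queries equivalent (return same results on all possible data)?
No, not equivalent

Query 1 returns: [(6,)]
Query 2 returns: [(2,)]

Reason: COUNT(*) counts rows, COUNT(DISTINCT dept) counts unique depts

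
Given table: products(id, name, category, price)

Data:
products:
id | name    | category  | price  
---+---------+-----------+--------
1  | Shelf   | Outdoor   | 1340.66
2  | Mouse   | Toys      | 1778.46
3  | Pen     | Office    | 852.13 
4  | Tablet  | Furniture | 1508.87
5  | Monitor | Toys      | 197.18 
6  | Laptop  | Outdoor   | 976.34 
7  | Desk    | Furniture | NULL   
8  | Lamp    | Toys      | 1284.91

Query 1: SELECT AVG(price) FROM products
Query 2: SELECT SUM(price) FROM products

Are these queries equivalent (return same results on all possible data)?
No, not equivalent

Query 1 returns: [(1134.0785714285714,)]
Query 2 returns: [(7938.55,)]

Reason: AVG vs SUM give different aggregate values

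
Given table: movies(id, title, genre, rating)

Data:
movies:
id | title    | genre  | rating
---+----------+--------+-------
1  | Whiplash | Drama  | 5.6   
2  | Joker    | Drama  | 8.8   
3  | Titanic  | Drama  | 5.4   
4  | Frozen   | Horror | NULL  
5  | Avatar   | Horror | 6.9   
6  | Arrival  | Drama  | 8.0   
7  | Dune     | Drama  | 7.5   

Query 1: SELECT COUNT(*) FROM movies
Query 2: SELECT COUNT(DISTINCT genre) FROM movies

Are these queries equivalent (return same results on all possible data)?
No, not equivalent

Query 1 returns: [(7,)]
Query 2 returns: [(2,)]

Reason: COUNT(*) counts rows, COUNT(DISTINCT genre) counts unique genres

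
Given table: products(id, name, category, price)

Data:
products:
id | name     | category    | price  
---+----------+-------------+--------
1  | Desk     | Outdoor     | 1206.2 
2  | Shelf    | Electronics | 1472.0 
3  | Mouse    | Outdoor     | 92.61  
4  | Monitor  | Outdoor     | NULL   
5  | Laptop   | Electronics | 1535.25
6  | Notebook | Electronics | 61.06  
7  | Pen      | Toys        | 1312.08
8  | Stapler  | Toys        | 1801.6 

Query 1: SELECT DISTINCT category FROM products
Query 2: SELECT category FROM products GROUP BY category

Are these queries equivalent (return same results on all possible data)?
Yes, equivalent

Both queries return: [('Electronics',), ('Outdoor',), ('Toys',)]

Reason: Both get unique categorys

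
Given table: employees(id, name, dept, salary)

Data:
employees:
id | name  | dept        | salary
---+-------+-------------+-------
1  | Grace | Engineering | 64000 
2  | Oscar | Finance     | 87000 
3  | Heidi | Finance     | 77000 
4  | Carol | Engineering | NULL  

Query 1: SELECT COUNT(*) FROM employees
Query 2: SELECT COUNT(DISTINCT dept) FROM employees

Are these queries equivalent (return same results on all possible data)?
No, not equivalent

Query 1 returns: [(4,)]
Query 2 returns: [(2,)]

Reason: COUNT(*) counts rows, COUNT(DISTINCT dept) counts unique depts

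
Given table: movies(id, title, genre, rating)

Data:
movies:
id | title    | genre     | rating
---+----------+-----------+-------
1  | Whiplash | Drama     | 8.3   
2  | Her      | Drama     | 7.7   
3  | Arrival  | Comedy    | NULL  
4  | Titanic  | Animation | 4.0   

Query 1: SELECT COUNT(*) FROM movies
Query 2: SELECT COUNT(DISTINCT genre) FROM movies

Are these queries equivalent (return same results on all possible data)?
No, not equivalent

Query 1 returns: [(4,)]
Query 2 returns: [(3,)]

Reason: COUNT(*) counts rows, COUNT(DISTINCT genre) counts unique genres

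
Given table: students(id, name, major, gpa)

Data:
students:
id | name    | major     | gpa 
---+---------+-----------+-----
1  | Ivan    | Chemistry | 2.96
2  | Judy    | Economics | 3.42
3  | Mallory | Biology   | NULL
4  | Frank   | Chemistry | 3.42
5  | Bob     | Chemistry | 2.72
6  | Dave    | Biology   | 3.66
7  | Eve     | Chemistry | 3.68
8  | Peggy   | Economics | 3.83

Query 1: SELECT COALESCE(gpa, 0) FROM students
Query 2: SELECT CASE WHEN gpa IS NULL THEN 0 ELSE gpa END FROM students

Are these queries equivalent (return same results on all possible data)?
Yes, equivalent

Both queries return: [(0,), (2.72,), (2.96,), (3.42,), (3.42,), (3.66,), (3.68,), (3.83,)]

Reason: COALESCE vs CASE for NULL handling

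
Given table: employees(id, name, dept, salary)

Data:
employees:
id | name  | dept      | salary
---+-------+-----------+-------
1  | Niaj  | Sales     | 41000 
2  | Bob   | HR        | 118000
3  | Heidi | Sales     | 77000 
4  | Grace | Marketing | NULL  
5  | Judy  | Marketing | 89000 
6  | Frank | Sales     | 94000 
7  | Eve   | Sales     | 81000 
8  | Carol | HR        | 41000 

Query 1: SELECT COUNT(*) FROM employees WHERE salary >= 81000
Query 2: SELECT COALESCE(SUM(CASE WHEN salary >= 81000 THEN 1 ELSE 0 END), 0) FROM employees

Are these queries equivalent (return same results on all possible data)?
Yes, equivalent

Both queries return: [(4,)]

Reason: COUNT with WHERE vs conditional SUM (COALESCE handles empty-table NULL)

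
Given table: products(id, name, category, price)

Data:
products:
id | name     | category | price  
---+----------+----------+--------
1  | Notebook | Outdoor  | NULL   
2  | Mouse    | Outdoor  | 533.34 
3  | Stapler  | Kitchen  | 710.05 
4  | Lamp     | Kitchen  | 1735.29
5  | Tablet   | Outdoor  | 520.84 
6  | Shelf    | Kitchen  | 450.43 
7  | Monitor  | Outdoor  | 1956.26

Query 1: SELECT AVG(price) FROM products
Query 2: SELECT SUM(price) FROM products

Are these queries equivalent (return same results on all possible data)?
No, not equivalent

Query 1 returns: [(984.3683333333333,)]
Query 2 returns: [(5906.21,)]

Reason: AVG vs SUM give different aggregate values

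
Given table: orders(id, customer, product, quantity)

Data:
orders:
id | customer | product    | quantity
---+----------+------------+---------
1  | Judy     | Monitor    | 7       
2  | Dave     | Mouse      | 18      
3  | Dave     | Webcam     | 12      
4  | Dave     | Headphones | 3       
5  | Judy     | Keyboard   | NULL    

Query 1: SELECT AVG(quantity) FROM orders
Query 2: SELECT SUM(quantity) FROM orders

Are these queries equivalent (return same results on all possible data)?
No, not equivalent

Query 1 returns: [(10.0,)]
Query 2 returns: [(40,)]

Reason: AVG vs SUM give different aggregate values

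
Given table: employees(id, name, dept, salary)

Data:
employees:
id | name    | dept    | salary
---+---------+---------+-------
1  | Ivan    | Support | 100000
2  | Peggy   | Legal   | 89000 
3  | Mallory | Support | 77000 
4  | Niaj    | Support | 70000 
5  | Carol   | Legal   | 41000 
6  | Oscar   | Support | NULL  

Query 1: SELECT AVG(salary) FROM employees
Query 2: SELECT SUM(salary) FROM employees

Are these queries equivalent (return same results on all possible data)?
No, not equivalent

Query 1 returns: [(75400.0,)]
Query 2 returns: [(377000,)]

Reason: AVG vs SUM give different aggregate values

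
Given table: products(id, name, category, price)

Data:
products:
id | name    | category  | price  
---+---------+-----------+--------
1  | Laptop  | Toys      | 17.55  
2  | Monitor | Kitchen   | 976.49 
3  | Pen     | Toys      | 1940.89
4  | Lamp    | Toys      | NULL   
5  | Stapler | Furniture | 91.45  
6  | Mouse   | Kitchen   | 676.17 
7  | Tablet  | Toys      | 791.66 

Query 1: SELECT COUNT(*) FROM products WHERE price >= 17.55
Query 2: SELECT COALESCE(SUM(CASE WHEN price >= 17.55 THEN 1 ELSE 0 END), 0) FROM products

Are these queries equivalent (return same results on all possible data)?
Yes, equivalent

Both queries return: [(6,)]

Reason: COUNT with WHERE vs conditional SUM (COALESCE handles empty-table NULL)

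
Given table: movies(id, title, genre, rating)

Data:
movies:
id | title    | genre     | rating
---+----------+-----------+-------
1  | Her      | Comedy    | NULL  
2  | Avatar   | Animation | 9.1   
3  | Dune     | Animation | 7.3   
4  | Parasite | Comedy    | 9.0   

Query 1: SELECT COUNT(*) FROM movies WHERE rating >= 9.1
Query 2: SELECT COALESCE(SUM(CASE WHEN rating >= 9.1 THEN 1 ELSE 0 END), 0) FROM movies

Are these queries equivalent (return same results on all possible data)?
Yes, equivalent

Both queries return: [(1,)]

Reason: COUNT with WHERE vs conditional SUM (COALESCE handles empty-table NULL)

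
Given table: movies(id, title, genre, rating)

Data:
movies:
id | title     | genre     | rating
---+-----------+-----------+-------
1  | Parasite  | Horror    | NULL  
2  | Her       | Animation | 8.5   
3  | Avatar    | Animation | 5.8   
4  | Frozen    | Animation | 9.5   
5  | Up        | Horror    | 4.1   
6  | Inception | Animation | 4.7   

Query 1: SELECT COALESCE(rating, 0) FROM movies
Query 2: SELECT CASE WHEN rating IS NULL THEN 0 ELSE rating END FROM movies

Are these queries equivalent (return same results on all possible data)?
Yes, equivalent

Both queries return: [(0,), (4.1,), (4.7,), (5.8,), (8.5,), (9.5,)]

Reason: COALESCE vs CASE for NULL handling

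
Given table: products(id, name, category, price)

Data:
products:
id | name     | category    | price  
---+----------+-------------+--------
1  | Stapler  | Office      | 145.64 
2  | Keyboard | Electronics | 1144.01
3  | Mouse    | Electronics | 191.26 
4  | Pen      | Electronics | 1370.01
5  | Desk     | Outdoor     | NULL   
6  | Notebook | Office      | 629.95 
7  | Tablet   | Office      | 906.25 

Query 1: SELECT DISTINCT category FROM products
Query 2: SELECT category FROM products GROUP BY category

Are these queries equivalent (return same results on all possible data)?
Yes, equivalent

Both queries return: [('Electronics',), ('Office',), ('Outdoor',)]

Reason: Both get unique categorys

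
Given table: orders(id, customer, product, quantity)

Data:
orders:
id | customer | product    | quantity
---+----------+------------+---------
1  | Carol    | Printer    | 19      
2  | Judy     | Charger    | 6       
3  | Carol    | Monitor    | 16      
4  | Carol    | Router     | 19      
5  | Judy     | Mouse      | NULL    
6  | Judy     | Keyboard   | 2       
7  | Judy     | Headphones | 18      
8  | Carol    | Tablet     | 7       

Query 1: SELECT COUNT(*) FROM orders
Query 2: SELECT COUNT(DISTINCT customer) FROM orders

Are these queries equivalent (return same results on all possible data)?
No, not equivalent

Query 1 returns: [(8,)]
Query 2 returns: [(2,)]

Reason: COUNT(*) counts rows, COUNT(DISTINCT customer) counts unique customers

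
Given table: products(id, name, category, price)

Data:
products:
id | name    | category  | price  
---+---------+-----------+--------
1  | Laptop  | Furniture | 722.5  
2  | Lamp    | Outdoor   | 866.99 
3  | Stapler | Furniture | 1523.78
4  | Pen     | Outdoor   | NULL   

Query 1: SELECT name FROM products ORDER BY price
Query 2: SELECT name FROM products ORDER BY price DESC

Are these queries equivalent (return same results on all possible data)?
No, not equivalent

Query 1 returns: [('Pen',), ('Laptop',), ('Lamp',), ('Stapler',)]
Query 2 returns: [('Stapler',), ('Lamp',), ('Laptop',), ('Pen',)]

Reason: ASC vs DESC gives opposite ordering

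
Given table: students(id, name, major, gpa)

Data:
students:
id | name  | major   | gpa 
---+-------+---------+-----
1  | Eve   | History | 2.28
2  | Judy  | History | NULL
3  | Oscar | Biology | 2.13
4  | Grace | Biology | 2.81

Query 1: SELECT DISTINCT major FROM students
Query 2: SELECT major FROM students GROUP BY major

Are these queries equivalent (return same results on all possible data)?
Yes, equivalent

Both queries return: [('Biology',), ('History',)]

Reason: Both get unique majors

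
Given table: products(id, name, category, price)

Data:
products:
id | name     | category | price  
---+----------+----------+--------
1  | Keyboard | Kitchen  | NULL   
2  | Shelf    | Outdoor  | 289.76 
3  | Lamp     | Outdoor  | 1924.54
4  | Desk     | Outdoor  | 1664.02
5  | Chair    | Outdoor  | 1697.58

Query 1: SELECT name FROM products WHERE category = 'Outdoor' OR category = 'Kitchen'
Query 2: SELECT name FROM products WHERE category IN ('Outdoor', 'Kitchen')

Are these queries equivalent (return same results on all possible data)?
Yes, equivalent

Both queries return: [('Chair',), ('Desk',), ('Keyboard',), ('Lamp',), ('Shelf',)]

Reason: OR vs IN are equivalent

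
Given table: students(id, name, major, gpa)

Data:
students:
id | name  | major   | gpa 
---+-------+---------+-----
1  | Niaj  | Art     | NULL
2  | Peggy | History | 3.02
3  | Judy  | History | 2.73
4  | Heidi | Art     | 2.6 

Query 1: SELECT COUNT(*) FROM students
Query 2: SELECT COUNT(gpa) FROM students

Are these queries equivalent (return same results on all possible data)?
No, not equivalent

Query 1 returns: [(4,)]
Query 2 returns: [(3,)]

Reason: COUNT(*) includes NULLs, COUNT(column) excludes them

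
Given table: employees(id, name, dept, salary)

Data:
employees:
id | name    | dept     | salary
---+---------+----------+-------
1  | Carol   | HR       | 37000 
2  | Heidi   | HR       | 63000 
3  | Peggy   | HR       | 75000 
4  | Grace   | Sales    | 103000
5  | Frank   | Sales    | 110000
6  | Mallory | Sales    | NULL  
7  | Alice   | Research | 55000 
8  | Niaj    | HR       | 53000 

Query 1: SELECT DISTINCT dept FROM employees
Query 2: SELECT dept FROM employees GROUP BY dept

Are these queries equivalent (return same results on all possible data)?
Yes, equivalent

Both queries return: [('HR',), ('Research',), ('Sales',)]

Reason: Both get unique depts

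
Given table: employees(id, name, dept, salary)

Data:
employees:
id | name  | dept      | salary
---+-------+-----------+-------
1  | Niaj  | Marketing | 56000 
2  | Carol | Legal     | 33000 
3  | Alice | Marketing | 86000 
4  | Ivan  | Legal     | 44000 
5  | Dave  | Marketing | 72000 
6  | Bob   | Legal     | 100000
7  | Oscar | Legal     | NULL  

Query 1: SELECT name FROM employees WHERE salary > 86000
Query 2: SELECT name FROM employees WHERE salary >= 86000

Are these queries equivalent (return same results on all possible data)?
No, not equivalent

Query 1 returns: [('Bob',)]
Query 2 returns: [('Alice',), ('Bob',)]

Reason: > vs >= gives different results when salary = 86000 exists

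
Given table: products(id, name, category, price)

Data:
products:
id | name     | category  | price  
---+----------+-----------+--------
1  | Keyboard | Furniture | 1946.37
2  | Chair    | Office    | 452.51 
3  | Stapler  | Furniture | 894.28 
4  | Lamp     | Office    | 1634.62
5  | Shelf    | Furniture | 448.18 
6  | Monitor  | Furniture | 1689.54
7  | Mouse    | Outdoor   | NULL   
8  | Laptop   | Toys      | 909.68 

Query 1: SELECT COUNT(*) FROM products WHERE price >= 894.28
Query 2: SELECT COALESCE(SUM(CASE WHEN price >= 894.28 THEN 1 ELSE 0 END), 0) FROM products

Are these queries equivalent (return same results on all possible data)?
Yes, equivalent

Both queries return: [(5,)]

Reason: COUNT with WHERE vs conditional SUM (COALESCE handles empty-table NULL)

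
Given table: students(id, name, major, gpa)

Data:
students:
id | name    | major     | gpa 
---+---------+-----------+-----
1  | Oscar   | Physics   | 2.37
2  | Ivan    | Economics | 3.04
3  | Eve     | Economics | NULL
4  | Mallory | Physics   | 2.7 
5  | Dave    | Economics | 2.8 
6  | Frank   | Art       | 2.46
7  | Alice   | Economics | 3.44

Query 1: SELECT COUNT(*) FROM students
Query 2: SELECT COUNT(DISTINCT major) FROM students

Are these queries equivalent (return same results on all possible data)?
No, not equivalent

Query 1 returns: [(7,)]
Query 2 returns: [(3,)]

Reason: COUNT(*) counts rows, COUNT(DISTINCT major) counts unique majors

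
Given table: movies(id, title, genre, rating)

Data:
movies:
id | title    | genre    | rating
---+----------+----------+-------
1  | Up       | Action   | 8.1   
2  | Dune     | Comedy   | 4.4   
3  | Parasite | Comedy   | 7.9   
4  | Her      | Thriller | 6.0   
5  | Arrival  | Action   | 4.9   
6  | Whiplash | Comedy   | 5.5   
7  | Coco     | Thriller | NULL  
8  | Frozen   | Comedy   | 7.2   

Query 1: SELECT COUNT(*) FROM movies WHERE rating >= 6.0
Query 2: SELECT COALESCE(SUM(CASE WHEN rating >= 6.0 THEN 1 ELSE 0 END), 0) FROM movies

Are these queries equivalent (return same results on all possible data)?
Yes, equivalent

Both queries return: [(4,)]

Reason: COUNT with WHERE vs conditional SUM (COALESCE handles empty-table NULL)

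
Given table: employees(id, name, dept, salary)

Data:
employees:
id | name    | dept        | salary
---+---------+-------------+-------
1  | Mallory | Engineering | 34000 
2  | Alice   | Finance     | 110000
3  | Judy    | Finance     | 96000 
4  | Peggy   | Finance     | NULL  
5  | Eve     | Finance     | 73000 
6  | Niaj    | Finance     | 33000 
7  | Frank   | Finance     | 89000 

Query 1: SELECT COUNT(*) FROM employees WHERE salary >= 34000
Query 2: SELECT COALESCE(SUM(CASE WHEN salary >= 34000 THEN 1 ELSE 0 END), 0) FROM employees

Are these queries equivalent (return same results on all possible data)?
Yes, equivalent

Both queries return: [(5,)]

Reason: COUNT with WHERE vs conditional SUM (COALESCE handles empty-table NULL)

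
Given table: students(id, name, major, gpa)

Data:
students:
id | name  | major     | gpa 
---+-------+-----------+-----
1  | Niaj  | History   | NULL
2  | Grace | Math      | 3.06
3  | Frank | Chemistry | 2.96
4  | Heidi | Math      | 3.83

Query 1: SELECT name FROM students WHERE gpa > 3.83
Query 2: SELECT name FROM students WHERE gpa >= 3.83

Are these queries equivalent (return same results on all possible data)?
No, not equivalent

Query 1 returns: []
Query 2 returns: [('Heidi',)]

Reason: > vs >= gives different results when gpa = 3.83 exists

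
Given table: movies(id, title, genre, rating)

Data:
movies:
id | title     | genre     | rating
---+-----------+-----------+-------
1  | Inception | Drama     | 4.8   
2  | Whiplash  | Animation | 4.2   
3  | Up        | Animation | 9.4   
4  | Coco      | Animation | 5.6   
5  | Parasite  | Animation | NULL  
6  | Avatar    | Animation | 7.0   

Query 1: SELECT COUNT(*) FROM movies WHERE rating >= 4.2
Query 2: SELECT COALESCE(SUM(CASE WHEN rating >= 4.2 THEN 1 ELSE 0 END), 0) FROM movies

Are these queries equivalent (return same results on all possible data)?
Yes, equivalent

Both queries return: [(5,)]

Reason: COUNT with WHERE vs conditional SUM (COALESCE handles empty-table NULL)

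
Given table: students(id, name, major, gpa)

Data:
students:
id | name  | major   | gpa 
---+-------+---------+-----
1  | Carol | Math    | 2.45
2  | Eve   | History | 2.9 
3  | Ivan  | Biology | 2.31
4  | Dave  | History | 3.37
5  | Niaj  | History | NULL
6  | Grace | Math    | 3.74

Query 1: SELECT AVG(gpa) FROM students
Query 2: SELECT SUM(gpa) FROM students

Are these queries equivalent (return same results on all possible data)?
No, not equivalent

Query 1 returns: [(2.9539999999999997,)]
Query 2 returns: [(14.77,)]

Reason: AVG vs SUM give different aggregate values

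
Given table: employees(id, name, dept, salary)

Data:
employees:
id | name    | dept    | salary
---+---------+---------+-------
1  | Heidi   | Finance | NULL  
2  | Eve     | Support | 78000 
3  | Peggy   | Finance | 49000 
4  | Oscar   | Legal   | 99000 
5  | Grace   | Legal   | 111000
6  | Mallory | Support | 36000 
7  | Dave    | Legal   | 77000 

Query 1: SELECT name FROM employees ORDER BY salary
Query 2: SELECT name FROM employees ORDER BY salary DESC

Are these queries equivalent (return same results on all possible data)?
No, not equivalent

Query 1 returns: [('Heidi',), ('Mallory',), ('Peggy',), ('Dave',), ('Eve',), ('Oscar',), ('Grace',)]
Query 2 returns: [('Grace',), ('Oscar',), ('Eve',), ('Dave',), ('Peggy',), ('Mallory',), ('Heidi',)]

Reason: ASC vs DESC gives opposite ordering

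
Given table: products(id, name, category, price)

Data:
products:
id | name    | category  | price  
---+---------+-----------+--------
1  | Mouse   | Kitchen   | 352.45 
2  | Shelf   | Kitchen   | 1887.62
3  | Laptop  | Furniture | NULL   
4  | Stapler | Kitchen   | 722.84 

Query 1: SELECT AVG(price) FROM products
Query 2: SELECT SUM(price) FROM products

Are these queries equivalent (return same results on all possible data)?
No, not equivalent

Query 1 returns: [(987.6366666666667,)]
Query 2 returns: [(2962.91,)]

Reason: AVG vs SUM give different aggregate values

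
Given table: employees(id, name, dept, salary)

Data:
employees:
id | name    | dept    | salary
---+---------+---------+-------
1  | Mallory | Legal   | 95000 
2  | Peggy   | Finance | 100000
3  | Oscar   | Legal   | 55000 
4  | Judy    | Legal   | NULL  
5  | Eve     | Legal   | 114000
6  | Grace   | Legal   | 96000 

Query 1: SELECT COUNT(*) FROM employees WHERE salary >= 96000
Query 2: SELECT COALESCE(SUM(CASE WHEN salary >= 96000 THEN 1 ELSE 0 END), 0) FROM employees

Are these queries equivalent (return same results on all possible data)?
Yes, equivalent

Both queries return: [(3,)]

Reason: COUNT with WHERE vs conditional SUM (COALESCE handles empty-table NULL)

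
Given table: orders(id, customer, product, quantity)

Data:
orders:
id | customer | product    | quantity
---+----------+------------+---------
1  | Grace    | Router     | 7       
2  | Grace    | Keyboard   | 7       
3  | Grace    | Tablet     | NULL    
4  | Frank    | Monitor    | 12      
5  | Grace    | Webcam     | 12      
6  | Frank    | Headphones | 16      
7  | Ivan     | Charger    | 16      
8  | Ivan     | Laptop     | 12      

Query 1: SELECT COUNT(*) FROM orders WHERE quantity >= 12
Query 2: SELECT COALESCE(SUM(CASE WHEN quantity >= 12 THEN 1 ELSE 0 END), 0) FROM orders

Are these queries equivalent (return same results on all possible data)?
Yes, equivalent

Both queries return: [(5,)]

Reason: COUNT with WHERE vs conditional SUM (COALESCE handles empty-table NULL)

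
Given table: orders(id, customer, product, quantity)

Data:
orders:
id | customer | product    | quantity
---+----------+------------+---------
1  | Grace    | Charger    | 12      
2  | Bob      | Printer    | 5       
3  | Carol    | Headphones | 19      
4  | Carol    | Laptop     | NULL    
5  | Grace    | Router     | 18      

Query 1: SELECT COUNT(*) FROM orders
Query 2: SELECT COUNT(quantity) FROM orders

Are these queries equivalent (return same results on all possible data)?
No, not equivalent

Query 1 returns: [(5,)]
Query 2 returns: [(4,)]

Reason: COUNT(*) includes NULLs, COUNT(column) excludes them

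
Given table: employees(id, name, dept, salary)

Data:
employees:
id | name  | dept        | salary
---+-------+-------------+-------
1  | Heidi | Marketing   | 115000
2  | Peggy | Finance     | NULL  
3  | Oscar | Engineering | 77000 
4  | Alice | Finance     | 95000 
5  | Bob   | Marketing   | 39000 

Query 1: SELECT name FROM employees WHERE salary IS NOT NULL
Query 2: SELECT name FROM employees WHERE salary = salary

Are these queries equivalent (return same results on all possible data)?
Yes, equivalent

Both queries return: [('Alice',), ('Bob',), ('Heidi',), ('Oscar',)]

Reason: IS NOT NULL vs self-equality (both exclude NULLs)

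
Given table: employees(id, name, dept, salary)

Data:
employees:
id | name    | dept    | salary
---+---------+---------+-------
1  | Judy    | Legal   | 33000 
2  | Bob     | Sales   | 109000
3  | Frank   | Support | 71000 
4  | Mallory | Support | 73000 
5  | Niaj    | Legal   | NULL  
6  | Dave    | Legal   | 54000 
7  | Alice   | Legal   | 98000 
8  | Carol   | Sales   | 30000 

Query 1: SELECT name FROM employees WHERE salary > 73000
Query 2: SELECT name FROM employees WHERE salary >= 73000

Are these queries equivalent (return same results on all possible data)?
No, not equivalent

Query 1 returns: [('Bob',), ('Alice',)]
Query 2 returns: [('Bob',), ('Mallory',), ('Alice',)]

Reason: > vs >= gives different results when salary = 73000 exists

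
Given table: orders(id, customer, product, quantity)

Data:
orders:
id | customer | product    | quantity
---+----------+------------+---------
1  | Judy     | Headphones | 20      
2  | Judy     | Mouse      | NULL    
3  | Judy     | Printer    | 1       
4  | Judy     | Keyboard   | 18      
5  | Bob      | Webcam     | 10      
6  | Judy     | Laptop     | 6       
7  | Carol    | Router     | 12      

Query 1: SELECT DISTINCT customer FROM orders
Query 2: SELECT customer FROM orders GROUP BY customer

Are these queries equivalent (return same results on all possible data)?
Yes, equivalent

Both queries return: [('Bob',), ('Carol',), ('Judy',)]

Reason: Both get unique customers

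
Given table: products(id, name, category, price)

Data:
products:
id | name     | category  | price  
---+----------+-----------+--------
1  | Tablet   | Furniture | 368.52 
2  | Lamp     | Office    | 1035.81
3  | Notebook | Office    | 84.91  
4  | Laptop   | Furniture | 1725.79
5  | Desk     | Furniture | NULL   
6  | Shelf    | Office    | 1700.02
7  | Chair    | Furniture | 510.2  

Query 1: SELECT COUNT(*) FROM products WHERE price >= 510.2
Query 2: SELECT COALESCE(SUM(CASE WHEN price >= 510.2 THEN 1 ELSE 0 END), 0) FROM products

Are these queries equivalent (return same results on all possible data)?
Yes, equivalent

Both queries return: [(4,)]

Reason: COUNT with WHERE vs conditional SUM (COALESCE handles empty-table NULL)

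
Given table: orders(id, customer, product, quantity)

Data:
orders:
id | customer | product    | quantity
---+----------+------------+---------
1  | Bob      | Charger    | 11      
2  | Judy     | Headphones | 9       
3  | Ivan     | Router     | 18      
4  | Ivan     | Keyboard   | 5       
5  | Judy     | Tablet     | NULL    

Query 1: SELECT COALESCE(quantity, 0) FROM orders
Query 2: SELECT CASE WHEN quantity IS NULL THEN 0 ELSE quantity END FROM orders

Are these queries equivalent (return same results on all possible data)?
Yes, equivalent

Both queries return: [(0,), (5,), (9,), (11,), (18,)]

Reason: COALESCE vs CASE for NULL handling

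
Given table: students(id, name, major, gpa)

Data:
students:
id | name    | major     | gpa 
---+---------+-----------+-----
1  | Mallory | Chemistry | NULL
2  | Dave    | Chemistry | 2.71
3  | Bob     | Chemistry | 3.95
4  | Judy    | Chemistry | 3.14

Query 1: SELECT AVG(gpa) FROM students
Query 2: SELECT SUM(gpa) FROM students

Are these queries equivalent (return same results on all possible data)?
No, not equivalent

Query 1 returns: [(3.266666666666667,)]
Query 2 returns: [(9.8,)]

Reason: AVG vs SUM give different aggregate values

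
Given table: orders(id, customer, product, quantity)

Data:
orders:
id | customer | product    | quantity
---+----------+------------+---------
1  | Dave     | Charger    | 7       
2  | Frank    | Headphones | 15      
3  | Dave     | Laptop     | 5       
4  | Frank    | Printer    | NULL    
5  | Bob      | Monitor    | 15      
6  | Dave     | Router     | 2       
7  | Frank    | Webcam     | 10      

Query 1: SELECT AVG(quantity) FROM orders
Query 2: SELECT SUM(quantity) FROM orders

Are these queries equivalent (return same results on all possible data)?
No, not equivalent

Query 1 returns: [(9.0,)]
Query 2 returns: [(54,)]

Reason: AVG vs SUM give different aggregate values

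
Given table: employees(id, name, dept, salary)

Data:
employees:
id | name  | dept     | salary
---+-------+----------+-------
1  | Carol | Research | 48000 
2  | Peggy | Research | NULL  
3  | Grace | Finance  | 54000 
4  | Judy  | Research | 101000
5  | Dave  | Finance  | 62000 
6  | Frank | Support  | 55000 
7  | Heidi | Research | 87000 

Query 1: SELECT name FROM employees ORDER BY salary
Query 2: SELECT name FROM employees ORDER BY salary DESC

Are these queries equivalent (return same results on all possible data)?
No, not equivalent

Query 1 returns: [('Peggy',), ('Carol',), ('Grace',), ('Frank',), ('Dave',), ('Heidi',), ('Judy',)]
Query 2 returns: [('Judy',), ('Heidi',), ('Dave',), ('Frank',), ('Grace',), ('Carol',), ('Peggy',)]

Reason: ASC vs DESC gives opposite ordering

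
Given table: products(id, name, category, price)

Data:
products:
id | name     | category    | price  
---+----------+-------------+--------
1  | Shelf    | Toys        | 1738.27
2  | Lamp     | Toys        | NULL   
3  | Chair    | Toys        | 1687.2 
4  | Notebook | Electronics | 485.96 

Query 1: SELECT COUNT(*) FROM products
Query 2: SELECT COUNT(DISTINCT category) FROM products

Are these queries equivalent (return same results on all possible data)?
No, not equivalent

Query 1 returns: [(4,)]
Query 2 returns: [(2,)]

Reason: COUNT(*) counts rows, COUNT(DISTINCT category) counts unique categorys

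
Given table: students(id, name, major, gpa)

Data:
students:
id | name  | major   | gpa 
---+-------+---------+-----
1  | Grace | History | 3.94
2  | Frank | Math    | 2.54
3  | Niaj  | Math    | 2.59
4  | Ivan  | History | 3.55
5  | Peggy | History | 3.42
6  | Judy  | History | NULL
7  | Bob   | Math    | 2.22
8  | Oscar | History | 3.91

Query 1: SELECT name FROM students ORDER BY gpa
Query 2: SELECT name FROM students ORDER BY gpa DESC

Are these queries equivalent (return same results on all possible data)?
No, not equivalent

Query 1 returns: [('Judy',), ('Bob',), ('Frank',), ('Niaj',), ('Peggy',), ('Ivan',), ('Oscar',), ('Grace',)]
Query 2 returns: [('Grace',), ('Oscar',), ('Ivan',), ('Peggy',), ('Niaj',), ('Frank',), ('Bob',), ('Judy',)]

Reason: ASC vs DESC gives opposite ordering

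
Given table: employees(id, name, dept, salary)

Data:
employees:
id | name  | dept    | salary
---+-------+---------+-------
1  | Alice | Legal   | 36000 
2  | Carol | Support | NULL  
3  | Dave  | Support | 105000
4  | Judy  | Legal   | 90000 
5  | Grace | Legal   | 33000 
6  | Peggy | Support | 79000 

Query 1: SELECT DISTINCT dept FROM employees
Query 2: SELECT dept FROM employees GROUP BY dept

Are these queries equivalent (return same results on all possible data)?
Yes, equivalent

Both queries return: [('Legal',), ('Support',)]

Reason: Both get unique depts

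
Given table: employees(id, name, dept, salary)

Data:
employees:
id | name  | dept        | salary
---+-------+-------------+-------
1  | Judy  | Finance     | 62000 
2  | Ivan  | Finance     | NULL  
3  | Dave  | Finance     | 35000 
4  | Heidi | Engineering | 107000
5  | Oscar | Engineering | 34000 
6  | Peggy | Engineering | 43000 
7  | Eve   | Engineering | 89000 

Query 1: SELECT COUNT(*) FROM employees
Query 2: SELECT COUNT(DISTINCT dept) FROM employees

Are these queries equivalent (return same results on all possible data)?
No, not equivalent

Query 1 returns: [(7,)]
Query 2 returns: [(2,)]

Reason: COUNT(*) counts rows, COUNT(DISTINCT dept) counts unique depts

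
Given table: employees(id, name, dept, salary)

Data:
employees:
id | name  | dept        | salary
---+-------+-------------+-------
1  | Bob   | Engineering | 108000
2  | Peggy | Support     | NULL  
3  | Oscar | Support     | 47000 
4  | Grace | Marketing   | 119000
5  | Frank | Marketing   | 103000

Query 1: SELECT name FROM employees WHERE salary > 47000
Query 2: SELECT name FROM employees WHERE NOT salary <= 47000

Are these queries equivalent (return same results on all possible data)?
Yes, equivalent

Both queries return: [('Bob',), ('Frank',), ('Grace',)]

Reason: Both filter salary > 47000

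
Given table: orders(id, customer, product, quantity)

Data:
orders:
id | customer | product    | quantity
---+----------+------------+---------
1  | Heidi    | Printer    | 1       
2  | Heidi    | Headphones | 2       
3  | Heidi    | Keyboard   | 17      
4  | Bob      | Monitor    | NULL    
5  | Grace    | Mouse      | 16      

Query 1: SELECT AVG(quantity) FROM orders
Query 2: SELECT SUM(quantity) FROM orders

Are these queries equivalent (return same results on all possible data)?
No, not equivalent

Query 1 returns: [(9.0,)]
Query 2 returns: [(36,)]

Reason: AVG vs SUM give different aggregate values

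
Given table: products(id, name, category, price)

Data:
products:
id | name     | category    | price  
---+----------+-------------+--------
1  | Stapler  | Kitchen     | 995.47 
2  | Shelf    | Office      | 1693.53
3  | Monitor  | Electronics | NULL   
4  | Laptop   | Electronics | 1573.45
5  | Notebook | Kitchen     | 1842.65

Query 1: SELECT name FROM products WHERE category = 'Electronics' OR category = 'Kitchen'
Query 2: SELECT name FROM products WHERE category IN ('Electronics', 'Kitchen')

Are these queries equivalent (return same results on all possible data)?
Yes, equivalent

Both queries return: [('Laptop',), ('Monitor',), ('Notebook',), ('Stapler',)]

Reason: OR vs IN are equivalent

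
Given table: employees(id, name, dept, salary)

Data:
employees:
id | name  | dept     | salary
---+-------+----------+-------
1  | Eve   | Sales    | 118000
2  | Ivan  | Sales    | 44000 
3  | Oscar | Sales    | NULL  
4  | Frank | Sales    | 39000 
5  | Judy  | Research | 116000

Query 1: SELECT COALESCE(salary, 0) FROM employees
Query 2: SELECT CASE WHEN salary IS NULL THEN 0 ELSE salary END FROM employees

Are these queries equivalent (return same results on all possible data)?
Yes, equivalent

Both queries return: [(0,), (39000,), (44000,), (116000,), (118000,)]

Reason: COALESCE vs CASE for NULL handling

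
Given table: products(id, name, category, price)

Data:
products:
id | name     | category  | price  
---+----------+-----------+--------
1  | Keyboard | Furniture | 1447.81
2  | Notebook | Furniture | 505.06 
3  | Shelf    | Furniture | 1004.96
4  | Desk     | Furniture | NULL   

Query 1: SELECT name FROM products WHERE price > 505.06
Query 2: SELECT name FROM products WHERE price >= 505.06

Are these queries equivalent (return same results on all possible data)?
No, not equivalent

Query 1 returns: [('Keyboard',), ('Shelf',)]
Query 2 returns: [('Keyboard',), ('Notebook',), ('Shelf',)]

Reason: > vs >= gives different results when price = 505.06 exists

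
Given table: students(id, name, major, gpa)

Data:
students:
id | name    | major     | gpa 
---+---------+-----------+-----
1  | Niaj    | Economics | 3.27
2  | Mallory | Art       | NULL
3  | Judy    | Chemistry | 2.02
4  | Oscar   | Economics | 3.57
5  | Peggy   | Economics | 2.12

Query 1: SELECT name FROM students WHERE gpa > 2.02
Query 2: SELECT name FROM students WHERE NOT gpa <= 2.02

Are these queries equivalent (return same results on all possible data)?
Yes, equivalent

Both queries return: [('Niaj',), ('Oscar',), ('Peggy',)]

Reason: Both filter gpa > 2.02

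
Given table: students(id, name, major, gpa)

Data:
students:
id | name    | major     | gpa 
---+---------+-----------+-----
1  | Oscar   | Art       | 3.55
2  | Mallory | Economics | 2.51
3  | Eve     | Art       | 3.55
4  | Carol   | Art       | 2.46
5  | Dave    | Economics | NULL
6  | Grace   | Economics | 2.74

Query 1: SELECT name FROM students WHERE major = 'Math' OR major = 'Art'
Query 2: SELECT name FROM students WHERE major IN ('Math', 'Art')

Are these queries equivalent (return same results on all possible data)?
Yes, equivalent

Both queries return: [('Carol',), ('Eve',), ('Oscar',)]

Reason: OR vs IN are equivalent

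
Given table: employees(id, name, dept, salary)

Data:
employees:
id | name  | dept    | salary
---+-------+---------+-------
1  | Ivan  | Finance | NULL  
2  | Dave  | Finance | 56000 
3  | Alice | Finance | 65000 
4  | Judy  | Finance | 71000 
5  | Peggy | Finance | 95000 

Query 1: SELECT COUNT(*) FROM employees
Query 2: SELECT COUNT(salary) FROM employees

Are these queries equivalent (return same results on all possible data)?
No, not equivalent

Query 1 returns: [(5,)]
Query 2 returns: [(4,)]

Reason: COUNT(*) includes NULLs, COUNT(column) excludes them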